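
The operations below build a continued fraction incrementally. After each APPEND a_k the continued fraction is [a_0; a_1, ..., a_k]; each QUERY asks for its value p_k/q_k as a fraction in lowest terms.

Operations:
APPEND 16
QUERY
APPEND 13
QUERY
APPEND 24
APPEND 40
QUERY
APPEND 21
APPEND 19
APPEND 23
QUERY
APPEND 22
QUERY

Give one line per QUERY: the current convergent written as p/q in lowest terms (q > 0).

APPEND 16: p_0 = 16·1 + 0 = 16, q_0 = 16·0 + 1 = 1 → 16/1
APPEND 13: p_1 = 13·16 + 1 = 209, q_1 = 13·1 + 0 = 13 → 209/13
APPEND 24: p_2 = 24·209 + 16 = 5032, q_2 = 24·13 + 1 = 313 → 5032/313
APPEND 40: p_3 = 40·5032 + 209 = 201489, q_3 = 40·313 + 13 = 12533 → 201489/12533
APPEND 21: p_4 = 21·201489 + 5032 = 4236301, q_4 = 21·12533 + 313 = 263506 → 4236301/263506
APPEND 19: p_5 = 19·4236301 + 201489 = 80691208, q_5 = 19·263506 + 12533 = 5019147 → 80691208/5019147
APPEND 23: p_6 = 23·80691208 + 4236301 = 1860134085, q_6 = 23·5019147 + 263506 = 115703887 → 1860134085/115703887
APPEND 22: p_7 = 22·1860134085 + 80691208 = 41003641078, q_7 = 22·115703887 + 5019147 = 2550504661 → 41003641078/2550504661

16/1
209/13
201489/12533
1860134085/115703887
41003641078/2550504661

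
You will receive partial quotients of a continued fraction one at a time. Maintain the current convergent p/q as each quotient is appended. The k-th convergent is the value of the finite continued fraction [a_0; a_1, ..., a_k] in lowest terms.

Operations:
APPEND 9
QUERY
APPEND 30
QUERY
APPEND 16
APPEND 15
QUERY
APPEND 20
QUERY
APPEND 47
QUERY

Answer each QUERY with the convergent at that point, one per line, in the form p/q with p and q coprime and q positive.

APPEND 9: p_0 = 9·1 + 0 = 9, q_0 = 9·0 + 1 = 1 → 9/1
APPEND 30: p_1 = 30·9 + 1 = 271, q_1 = 30·1 + 0 = 30 → 271/30
APPEND 16: p_2 = 16·271 + 9 = 4345, q_2 = 16·30 + 1 = 481 → 4345/481
APPEND 15: p_3 = 15·4345 + 271 = 65446, q_3 = 15·481 + 30 = 7245 → 65446/7245
APPEND 20: p_4 = 20·65446 + 4345 = 1313265, q_4 = 20·7245 + 481 = 145381 → 1313265/145381
APPEND 47: p_5 = 47·1313265 + 65446 = 61788901, q_5 = 47·145381 + 7245 = 6840152 → 61788901/6840152

9/1
271/30
65446/7245
1313265/145381
61788901/6840152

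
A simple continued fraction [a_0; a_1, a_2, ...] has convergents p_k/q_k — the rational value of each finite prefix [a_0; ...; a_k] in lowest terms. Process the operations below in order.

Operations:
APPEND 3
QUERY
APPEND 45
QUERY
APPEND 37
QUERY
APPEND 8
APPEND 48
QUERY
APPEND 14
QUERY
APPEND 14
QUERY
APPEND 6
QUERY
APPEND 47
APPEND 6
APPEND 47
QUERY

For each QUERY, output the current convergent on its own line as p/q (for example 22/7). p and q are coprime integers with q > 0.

3/1
136/45
5035/1666
1945003/643570
27270458/9023353
383731415/126970512
2329658948/770846425
31204883628349/10325190735796

APPEND 3: p_0 = 3·1 + 0 = 3, q_0 = 3·0 + 1 = 1 → 3/1
APPEND 45: p_1 = 45·3 + 1 = 136, q_1 = 45·1 + 0 = 45 → 136/45
APPEND 37: p_2 = 37·136 + 3 = 5035, q_2 = 37·45 + 1 = 1666 → 5035/1666
APPEND 8: p_3 = 8·5035 + 136 = 40416, q_3 = 8·1666 + 45 = 13373 → 40416/13373
APPEND 48: p_4 = 48·40416 + 5035 = 1945003, q_4 = 48·13373 + 1666 = 643570 → 1945003/643570
APPEND 14: p_5 = 14·1945003 + 40416 = 27270458, q_5 = 14·643570 + 13373 = 9023353 → 27270458/9023353
APPEND 14: p_6 = 14·27270458 + 1945003 = 383731415, q_6 = 14·9023353 + 643570 = 126970512 → 383731415/126970512
APPEND 6: p_7 = 6·383731415 + 27270458 = 2329658948, q_7 = 6·126970512 + 9023353 = 770846425 → 2329658948/770846425
APPEND 47: p_8 = 47·2329658948 + 383731415 = 109877701971, q_8 = 47·770846425 + 126970512 = 36356752487 → 109877701971/36356752487
APPEND 6: p_9 = 6·109877701971 + 2329658948 = 661595870774, q_9 = 6·36356752487 + 770846425 = 218911361347 → 661595870774/218911361347
APPEND 47: p_10 = 47·661595870774 + 109877701971 = 31204883628349, q_10 = 47·218911361347 + 36356752487 = 10325190735796 → 31204883628349/10325190735796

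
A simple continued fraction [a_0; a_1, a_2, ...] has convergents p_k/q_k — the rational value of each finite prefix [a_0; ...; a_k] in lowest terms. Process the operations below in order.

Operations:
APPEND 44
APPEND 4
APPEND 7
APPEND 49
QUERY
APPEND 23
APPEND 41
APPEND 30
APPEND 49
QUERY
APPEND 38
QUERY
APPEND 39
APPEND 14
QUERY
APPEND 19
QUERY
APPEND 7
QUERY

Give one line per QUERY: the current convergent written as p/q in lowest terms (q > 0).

APPEND 44: p_0 = 44·1 + 0 = 44, q_0 = 44·0 + 1 = 1 → 44/1
APPEND 4: p_1 = 4·44 + 1 = 177, q_1 = 4·1 + 0 = 4 → 177/4
APPEND 7: p_2 = 7·177 + 44 = 1283, q_2 = 7·4 + 1 = 29 → 1283/29
APPEND 49: p_3 = 49·1283 + 177 = 63044, q_3 = 49·29 + 4 = 1425 → 63044/1425
APPEND 23: p_4 = 23·63044 + 1283 = 1451295, q_4 = 23·1425 + 29 = 32804 → 1451295/32804
APPEND 41: p_5 = 41·1451295 + 63044 = 59566139, q_5 = 41·32804 + 1425 = 1346389 → 59566139/1346389
APPEND 30: p_6 = 30·59566139 + 1451295 = 1788435465, q_6 = 30·1346389 + 32804 = 40424474 → 1788435465/40424474
APPEND 49: p_7 = 49·1788435465 + 59566139 = 87692903924, q_7 = 49·40424474 + 1346389 = 1982145615 → 87692903924/1982145615
APPEND 38: p_8 = 38·87692903924 + 1788435465 = 3334118784577, q_8 = 38·1982145615 + 40424474 = 75361957844 → 3334118784577/75361957844
APPEND 39: p_9 = 39·3334118784577 + 87692903924 = 130118325502427, q_9 = 39·75361957844 + 1982145615 = 2941098501531 → 130118325502427/2941098501531
APPEND 14: p_10 = 14·130118325502427 + 3334118784577 = 1824990675818555, q_10 = 14·2941098501531 + 75361957844 = 41250740979278 → 1824990675818555/41250740979278
APPEND 19: p_11 = 19·1824990675818555 + 130118325502427 = 34804941166054972, q_11 = 19·41250740979278 + 2941098501531 = 786705177107813 → 34804941166054972/786705177107813
APPEND 7: p_12 = 7·34804941166054972 + 1824990675818555 = 245459578838203359, q_12 = 7·786705177107813 + 41250740979278 = 5548186980733969 → 245459578838203359/5548186980733969

63044/1425
87692903924/1982145615
3334118784577/75361957844
1824990675818555/41250740979278
34804941166054972/786705177107813
245459578838203359/5548186980733969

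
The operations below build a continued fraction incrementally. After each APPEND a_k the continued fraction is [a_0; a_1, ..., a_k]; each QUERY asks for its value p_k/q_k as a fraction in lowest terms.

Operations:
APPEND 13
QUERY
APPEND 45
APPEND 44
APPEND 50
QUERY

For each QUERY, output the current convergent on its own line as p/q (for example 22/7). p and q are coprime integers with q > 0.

13/1
1290436/99095

APPEND 13: p_0 = 13·1 + 0 = 13, q_0 = 13·0 + 1 = 1 → 13/1
APPEND 45: p_1 = 45·13 + 1 = 586, q_1 = 45·1 + 0 = 45 → 586/45
APPEND 44: p_2 = 44·586 + 13 = 25797, q_2 = 44·45 + 1 = 1981 → 25797/1981
APPEND 50: p_3 = 50·25797 + 586 = 1290436, q_3 = 50·1981 + 45 = 99095 → 1290436/99095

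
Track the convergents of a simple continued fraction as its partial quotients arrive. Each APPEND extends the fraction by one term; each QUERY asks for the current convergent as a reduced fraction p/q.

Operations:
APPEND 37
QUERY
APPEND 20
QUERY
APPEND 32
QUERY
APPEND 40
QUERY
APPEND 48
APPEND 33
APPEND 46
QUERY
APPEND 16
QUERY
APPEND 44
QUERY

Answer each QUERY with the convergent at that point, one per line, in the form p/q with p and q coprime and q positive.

APPEND 37: p_0 = 37·1 + 0 = 37, q_0 = 37·0 + 1 = 1 → 37/1
APPEND 20: p_1 = 20·37 + 1 = 741, q_1 = 20·1 + 0 = 20 → 741/20
APPEND 32: p_2 = 32·741 + 37 = 23749, q_2 = 32·20 + 1 = 641 → 23749/641
APPEND 40: p_3 = 40·23749 + 741 = 950701, q_3 = 40·641 + 20 = 25660 → 950701/25660
APPEND 48: p_4 = 48·950701 + 23749 = 45657397, q_4 = 48·25660 + 641 = 1232321 → 45657397/1232321
APPEND 33: p_5 = 33·45657397 + 950701 = 1507644802, q_5 = 33·1232321 + 25660 = 40692253 → 1507644802/40692253
APPEND 46: p_6 = 46·1507644802 + 45657397 = 69397318289, q_6 = 46·40692253 + 1232321 = 1873075959 → 69397318289/1873075959
APPEND 16: p_7 = 16·69397318289 + 1507644802 = 1111864737426, q_7 = 16·1873075959 + 40692253 = 30009907597 → 1111864737426/30009907597
APPEND 44: p_8 = 44·1111864737426 + 69397318289 = 48991445765033, q_8 = 44·30009907597 + 1873075959 = 1322309010227 → 48991445765033/1322309010227

37/1
741/20
23749/641
950701/25660
69397318289/1873075959
1111864737426/30009907597
48991445765033/1322309010227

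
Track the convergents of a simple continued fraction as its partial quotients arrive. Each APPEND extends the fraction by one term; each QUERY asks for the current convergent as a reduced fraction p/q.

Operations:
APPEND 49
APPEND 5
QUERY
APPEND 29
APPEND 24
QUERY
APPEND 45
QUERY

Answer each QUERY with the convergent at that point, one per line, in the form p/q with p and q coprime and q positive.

246/5
172638/3509
7775893/158051

APPEND 49: p_0 = 49·1 + 0 = 49, q_0 = 49·0 + 1 = 1 → 49/1
APPEND 5: p_1 = 5·49 + 1 = 246, q_1 = 5·1 + 0 = 5 → 246/5
APPEND 29: p_2 = 29·246 + 49 = 7183, q_2 = 29·5 + 1 = 146 → 7183/146
APPEND 24: p_3 = 24·7183 + 246 = 172638, q_3 = 24·146 + 5 = 3509 → 172638/3509
APPEND 45: p_4 = 45·172638 + 7183 = 7775893, q_4 = 45·3509 + 146 = 158051 → 7775893/158051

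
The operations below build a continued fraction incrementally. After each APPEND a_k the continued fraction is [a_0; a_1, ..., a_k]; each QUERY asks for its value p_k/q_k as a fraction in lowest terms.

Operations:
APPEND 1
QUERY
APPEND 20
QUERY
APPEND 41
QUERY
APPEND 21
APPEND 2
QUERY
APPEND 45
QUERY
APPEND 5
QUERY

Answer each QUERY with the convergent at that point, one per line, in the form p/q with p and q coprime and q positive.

APPEND 1: p_0 = 1·1 + 0 = 1, q_0 = 1·0 + 1 = 1 → 1/1
APPEND 20: p_1 = 20·1 + 1 = 21, q_1 = 20·1 + 0 = 20 → 21/20
APPEND 41: p_2 = 41·21 + 1 = 862, q_2 = 41·20 + 1 = 821 → 862/821
APPEND 21: p_3 = 21·862 + 21 = 18123, q_3 = 21·821 + 20 = 17261 → 18123/17261
APPEND 2: p_4 = 2·18123 + 862 = 37108, q_4 = 2·17261 + 821 = 35343 → 37108/35343
APPEND 45: p_5 = 45·37108 + 18123 = 1687983, q_5 = 45·35343 + 17261 = 1607696 → 1687983/1607696
APPEND 5: p_6 = 5·1687983 + 37108 = 8477023, q_6 = 5·1607696 + 35343 = 8073823 → 8477023/8073823

1/1
21/20
862/821
37108/35343
1687983/1607696
8477023/8073823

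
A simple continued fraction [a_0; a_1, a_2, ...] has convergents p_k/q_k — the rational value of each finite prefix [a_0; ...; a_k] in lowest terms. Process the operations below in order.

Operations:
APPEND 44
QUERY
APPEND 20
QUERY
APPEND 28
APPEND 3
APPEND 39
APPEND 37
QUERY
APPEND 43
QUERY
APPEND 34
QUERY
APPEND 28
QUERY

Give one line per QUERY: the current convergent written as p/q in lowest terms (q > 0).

44/1
881/20
109238892/2479889
4700222731/106702205
159916811746/3630354859
4482370951619/101756638257

APPEND 44: p_0 = 44·1 + 0 = 44, q_0 = 44·0 + 1 = 1 → 44/1
APPEND 20: p_1 = 20·44 + 1 = 881, q_1 = 20·1 + 0 = 20 → 881/20
APPEND 28: p_2 = 28·881 + 44 = 24712, q_2 = 28·20 + 1 = 561 → 24712/561
APPEND 3: p_3 = 3·24712 + 881 = 75017, q_3 = 3·561 + 20 = 1703 → 75017/1703
APPEND 39: p_4 = 39·75017 + 24712 = 2950375, q_4 = 39·1703 + 561 = 66978 → 2950375/66978
APPEND 37: p_5 = 37·2950375 + 75017 = 109238892, q_5 = 37·66978 + 1703 = 2479889 → 109238892/2479889
APPEND 43: p_6 = 43·109238892 + 2950375 = 4700222731, q_6 = 43·2479889 + 66978 = 106702205 → 4700222731/106702205
APPEND 34: p_7 = 34·4700222731 + 109238892 = 159916811746, q_7 = 34·106702205 + 2479889 = 3630354859 → 159916811746/3630354859
APPEND 28: p_8 = 28·159916811746 + 4700222731 = 4482370951619, q_8 = 28·3630354859 + 106702205 = 101756638257 → 4482370951619/101756638257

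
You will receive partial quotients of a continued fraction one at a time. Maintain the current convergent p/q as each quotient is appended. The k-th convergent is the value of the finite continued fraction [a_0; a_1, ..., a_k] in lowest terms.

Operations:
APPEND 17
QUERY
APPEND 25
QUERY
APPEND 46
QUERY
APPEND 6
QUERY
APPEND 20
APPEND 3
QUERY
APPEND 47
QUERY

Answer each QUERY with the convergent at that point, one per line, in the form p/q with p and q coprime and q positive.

APPEND 17: p_0 = 17·1 + 0 = 17, q_0 = 17·0 + 1 = 1 → 17/1
APPEND 25: p_1 = 25·17 + 1 = 426, q_1 = 25·1 + 0 = 25 → 426/25
APPEND 46: p_2 = 46·426 + 17 = 19613, q_2 = 46·25 + 1 = 1151 → 19613/1151
APPEND 6: p_3 = 6·19613 + 426 = 118104, q_3 = 6·1151 + 25 = 6931 → 118104/6931
APPEND 20: p_4 = 20·118104 + 19613 = 2381693, q_4 = 20·6931 + 1151 = 139771 → 2381693/139771
APPEND 3: p_5 = 3·2381693 + 118104 = 7263183, q_5 = 3·139771 + 6931 = 426244 → 7263183/426244
APPEND 47: p_6 = 47·7263183 + 2381693 = 343751294, q_6 = 47·426244 + 139771 = 20173239 → 343751294/20173239

17/1
426/25
19613/1151
118104/6931
7263183/426244
343751294/20173239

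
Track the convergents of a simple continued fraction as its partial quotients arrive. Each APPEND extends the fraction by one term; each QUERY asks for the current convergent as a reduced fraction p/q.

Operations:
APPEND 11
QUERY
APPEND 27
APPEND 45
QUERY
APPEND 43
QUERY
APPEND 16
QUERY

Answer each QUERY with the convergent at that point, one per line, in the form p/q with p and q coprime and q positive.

APPEND 11: p_0 = 11·1 + 0 = 11, q_0 = 11·0 + 1 = 1 → 11/1
APPEND 27: p_1 = 27·11 + 1 = 298, q_1 = 27·1 + 0 = 27 → 298/27
APPEND 45: p_2 = 45·298 + 11 = 13421, q_2 = 45·27 + 1 = 1216 → 13421/1216
APPEND 43: p_3 = 43·13421 + 298 = 577401, q_3 = 43·1216 + 27 = 52315 → 577401/52315
APPEND 16: p_4 = 16·577401 + 13421 = 9251837, q_4 = 16·52315 + 1216 = 838256 → 9251837/838256

11/1
13421/1216
577401/52315
9251837/838256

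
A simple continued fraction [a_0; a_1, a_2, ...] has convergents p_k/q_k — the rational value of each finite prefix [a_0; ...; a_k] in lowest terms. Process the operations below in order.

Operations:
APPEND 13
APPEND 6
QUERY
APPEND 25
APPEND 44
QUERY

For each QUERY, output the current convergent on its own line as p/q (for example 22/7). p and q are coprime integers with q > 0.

APPEND 13: p_0 = 13·1 + 0 = 13, q_0 = 13·0 + 1 = 1 → 13/1
APPEND 6: p_1 = 6·13 + 1 = 79, q_1 = 6·1 + 0 = 6 → 79/6
APPEND 25: p_2 = 25·79 + 13 = 1988, q_2 = 25·6 + 1 = 151 → 1988/151
APPEND 44: p_3 = 44·1988 + 79 = 87551, q_3 = 44·151 + 6 = 6650 → 87551/6650

79/6
87551/6650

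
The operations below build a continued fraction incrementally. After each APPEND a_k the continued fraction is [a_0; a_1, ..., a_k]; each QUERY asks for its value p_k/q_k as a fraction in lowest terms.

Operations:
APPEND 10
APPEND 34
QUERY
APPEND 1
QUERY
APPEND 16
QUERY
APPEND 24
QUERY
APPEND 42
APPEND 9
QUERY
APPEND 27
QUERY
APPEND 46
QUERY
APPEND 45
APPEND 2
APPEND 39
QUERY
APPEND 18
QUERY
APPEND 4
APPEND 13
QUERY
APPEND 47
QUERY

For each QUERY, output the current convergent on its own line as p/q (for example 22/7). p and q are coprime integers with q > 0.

APPEND 10: p_0 = 10·1 + 0 = 10, q_0 = 10·0 + 1 = 1 → 10/1
APPEND 34: p_1 = 34·10 + 1 = 341, q_1 = 34·1 + 0 = 34 → 341/34
APPEND 1: p_2 = 1·341 + 10 = 351, q_2 = 1·34 + 1 = 35 → 351/35
APPEND 16: p_3 = 16·351 + 341 = 5957, q_3 = 16·35 + 34 = 594 → 5957/594
APPEND 24: p_4 = 24·5957 + 351 = 143319, q_4 = 24·594 + 35 = 14291 → 143319/14291
APPEND 42: p_5 = 42·143319 + 5957 = 6025355, q_5 = 42·14291 + 594 = 600816 → 6025355/600816
APPEND 9: p_6 = 9·6025355 + 143319 = 54371514, q_6 = 9·600816 + 14291 = 5421635 → 54371514/5421635
APPEND 27: p_7 = 27·54371514 + 6025355 = 1474056233, q_7 = 27·5421635 + 600816 = 146984961 → 1474056233/146984961
APPEND 46: p_8 = 46·1474056233 + 54371514 = 67860958232, q_8 = 46·146984961 + 5421635 = 6766729841 → 67860958232/6766729841
APPEND 45: p_9 = 45·67860958232 + 1474056233 = 3055217176673, q_9 = 45·6766729841 + 146984961 = 304649827806 → 3055217176673/304649827806
APPEND 2: p_10 = 2·3055217176673 + 67860958232 = 6178295311578, q_10 = 2·304649827806 + 6766729841 = 616066385453 → 6178295311578/616066385453
APPEND 39: p_11 = 39·6178295311578 + 3055217176673 = 244008734328215, q_11 = 39·616066385453 + 304649827806 = 24331238860473 → 244008734328215/24331238860473
APPEND 18: p_12 = 18·244008734328215 + 6178295311578 = 4398335513219448, q_12 = 18·24331238860473 + 616066385453 = 438578365873967 → 4398335513219448/438578365873967
APPEND 4: p_13 = 4·4398335513219448 + 244008734328215 = 17837350787206007, q_13 = 4·438578365873967 + 24331238860473 = 1778644702356341 → 17837350787206007/1778644702356341
APPEND 13: p_14 = 13·17837350787206007 + 4398335513219448 = 236283895746897539, q_14 = 13·1778644702356341 + 438578365873967 = 23560959496506400 → 236283895746897539/23560959496506400
APPEND 47: p_15 = 47·236283895746897539 + 17837350787206007 = 11123180450891390340, q_15 = 47·23560959496506400 + 1778644702356341 = 1109143741038157141 → 11123180450891390340/1109143741038157141

341/34
351/35
5957/594
143319/14291
54371514/5421635
1474056233/146984961
67860958232/6766729841
244008734328215/24331238860473
4398335513219448/438578365873967
236283895746897539/23560959496506400
11123180450891390340/1109143741038157141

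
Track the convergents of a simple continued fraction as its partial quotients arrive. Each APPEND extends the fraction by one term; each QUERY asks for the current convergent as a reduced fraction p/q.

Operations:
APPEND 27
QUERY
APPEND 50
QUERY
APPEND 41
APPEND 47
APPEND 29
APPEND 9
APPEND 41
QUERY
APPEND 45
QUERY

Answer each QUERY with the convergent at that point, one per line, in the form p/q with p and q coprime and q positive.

APPEND 27: p_0 = 27·1 + 0 = 27, q_0 = 27·0 + 1 = 1 → 27/1
APPEND 50: p_1 = 50·27 + 1 = 1351, q_1 = 50·1 + 0 = 50 → 1351/50
APPEND 41: p_2 = 41·1351 + 27 = 55418, q_2 = 41·50 + 1 = 2051 → 55418/2051
APPEND 47: p_3 = 47·55418 + 1351 = 2605997, q_3 = 47·2051 + 50 = 96447 → 2605997/96447
APPEND 29: p_4 = 29·2605997 + 55418 = 75629331, q_4 = 29·96447 + 2051 = 2799014 → 75629331/2799014
APPEND 9: p_5 = 9·75629331 + 2605997 = 683269976, q_5 = 9·2799014 + 96447 = 25287573 → 683269976/25287573
APPEND 41: p_6 = 41·683269976 + 75629331 = 28089698347, q_6 = 41·25287573 + 2799014 = 1039589507 → 28089698347/1039589507
APPEND 45: p_7 = 45·28089698347 + 683269976 = 1264719695591, q_7 = 45·1039589507 + 25287573 = 46806815388 → 1264719695591/46806815388

27/1
1351/50
28089698347/1039589507
1264719695591/46806815388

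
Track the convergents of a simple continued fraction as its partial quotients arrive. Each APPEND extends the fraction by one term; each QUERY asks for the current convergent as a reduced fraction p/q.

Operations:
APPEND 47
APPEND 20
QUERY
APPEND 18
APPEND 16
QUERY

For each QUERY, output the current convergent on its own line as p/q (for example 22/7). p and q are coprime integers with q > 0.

APPEND 47: p_0 = 47·1 + 0 = 47, q_0 = 47·0 + 1 = 1 → 47/1
APPEND 20: p_1 = 20·47 + 1 = 941, q_1 = 20·1 + 0 = 20 → 941/20
APPEND 18: p_2 = 18·941 + 47 = 16985, q_2 = 18·20 + 1 = 361 → 16985/361
APPEND 16: p_3 = 16·16985 + 941 = 272701, q_3 = 16·361 + 20 = 5796 → 272701/5796

941/20
272701/5796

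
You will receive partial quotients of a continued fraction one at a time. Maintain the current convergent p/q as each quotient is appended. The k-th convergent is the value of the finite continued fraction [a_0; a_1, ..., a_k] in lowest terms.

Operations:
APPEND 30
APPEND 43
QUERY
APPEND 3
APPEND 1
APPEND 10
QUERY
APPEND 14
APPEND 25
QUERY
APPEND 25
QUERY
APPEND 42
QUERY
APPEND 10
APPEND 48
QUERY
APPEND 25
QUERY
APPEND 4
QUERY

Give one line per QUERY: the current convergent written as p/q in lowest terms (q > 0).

1291/43
55843/1860
19730743/657185
494055571/16455838
20770064725/691802381
10014115800133/333546825485
250561089706146/8345605116773
1012258474624717/33715967292577

APPEND 30: p_0 = 30·1 + 0 = 30, q_0 = 30·0 + 1 = 1 → 30/1
APPEND 43: p_1 = 43·30 + 1 = 1291, q_1 = 43·1 + 0 = 43 → 1291/43
APPEND 3: p_2 = 3·1291 + 30 = 3903, q_2 = 3·43 + 1 = 130 → 3903/130
APPEND 1: p_3 = 1·3903 + 1291 = 5194, q_3 = 1·130 + 43 = 173 → 5194/173
APPEND 10: p_4 = 10·5194 + 3903 = 55843, q_4 = 10·173 + 130 = 1860 → 55843/1860
APPEND 14: p_5 = 14·55843 + 5194 = 786996, q_5 = 14·1860 + 173 = 26213 → 786996/26213
APPEND 25: p_6 = 25·786996 + 55843 = 19730743, q_6 = 25·26213 + 1860 = 657185 → 19730743/657185
APPEND 25: p_7 = 25·19730743 + 786996 = 494055571, q_7 = 25·657185 + 26213 = 16455838 → 494055571/16455838
APPEND 42: p_8 = 42·494055571 + 19730743 = 20770064725, q_8 = 42·16455838 + 657185 = 691802381 → 20770064725/691802381
APPEND 10: p_9 = 10·20770064725 + 494055571 = 208194702821, q_9 = 10·691802381 + 16455838 = 6934479648 → 208194702821/6934479648
APPEND 48: p_10 = 48·208194702821 + 20770064725 = 10014115800133, q_10 = 48·6934479648 + 691802381 = 333546825485 → 10014115800133/333546825485
APPEND 25: p_11 = 25·10014115800133 + 208194702821 = 250561089706146, q_11 = 25·333546825485 + 6934479648 = 8345605116773 → 250561089706146/8345605116773
APPEND 4: p_12 = 4·250561089706146 + 10014115800133 = 1012258474624717, q_12 = 4·8345605116773 + 333546825485 = 33715967292577 → 1012258474624717/33715967292577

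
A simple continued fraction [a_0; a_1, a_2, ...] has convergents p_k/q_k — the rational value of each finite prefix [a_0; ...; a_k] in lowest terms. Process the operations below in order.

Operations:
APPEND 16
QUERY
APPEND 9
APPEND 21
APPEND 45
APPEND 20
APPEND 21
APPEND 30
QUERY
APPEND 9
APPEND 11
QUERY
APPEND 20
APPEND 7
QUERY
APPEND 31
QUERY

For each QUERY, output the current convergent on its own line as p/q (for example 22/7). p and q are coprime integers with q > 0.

APPEND 16: p_0 = 16·1 + 0 = 16, q_0 = 16·0 + 1 = 1 → 16/1
APPEND 9: p_1 = 9·16 + 1 = 145, q_1 = 9·1 + 0 = 9 → 145/9
APPEND 21: p_2 = 21·145 + 16 = 3061, q_2 = 21·9 + 1 = 190 → 3061/190
APPEND 45: p_3 = 45·3061 + 145 = 137890, q_3 = 45·190 + 9 = 8559 → 137890/8559
APPEND 20: p_4 = 20·137890 + 3061 = 2760861, q_4 = 20·8559 + 190 = 171370 → 2760861/171370
APPEND 21: p_5 = 21·2760861 + 137890 = 58115971, q_5 = 21·171370 + 8559 = 3607329 → 58115971/3607329
APPEND 30: p_6 = 30·58115971 + 2760861 = 1746239991, q_6 = 30·3607329 + 171370 = 108391240 → 1746239991/108391240
APPEND 9: p_7 = 9·1746239991 + 58115971 = 15774275890, q_7 = 9·108391240 + 3607329 = 979128489 → 15774275890/979128489
APPEND 11: p_8 = 11·15774275890 + 1746239991 = 175263274781, q_8 = 11·979128489 + 108391240 = 10878804619 → 175263274781/10878804619
APPEND 20: p_9 = 20·175263274781 + 15774275890 = 3521039771510, q_9 = 20·10878804619 + 979128489 = 218555220869 → 3521039771510/218555220869
APPEND 7: p_10 = 7·3521039771510 + 175263274781 = 24822541675351, q_10 = 7·218555220869 + 10878804619 = 1540765350702 → 24822541675351/1540765350702
APPEND 31: p_11 = 31·24822541675351 + 3521039771510 = 773019831707391, q_11 = 31·1540765350702 + 218555220869 = 47982281092631 → 773019831707391/47982281092631

16/1
1746239991/108391240
175263274781/10878804619
24822541675351/1540765350702
773019831707391/47982281092631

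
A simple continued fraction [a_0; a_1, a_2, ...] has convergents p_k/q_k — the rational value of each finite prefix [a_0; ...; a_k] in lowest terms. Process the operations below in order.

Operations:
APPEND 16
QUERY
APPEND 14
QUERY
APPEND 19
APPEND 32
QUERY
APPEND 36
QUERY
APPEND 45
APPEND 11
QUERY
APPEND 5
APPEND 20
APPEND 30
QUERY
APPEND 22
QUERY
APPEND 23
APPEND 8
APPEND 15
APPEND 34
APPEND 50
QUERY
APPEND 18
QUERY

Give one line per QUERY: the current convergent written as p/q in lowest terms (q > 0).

APPEND 16: p_0 = 16·1 + 0 = 16, q_0 = 16·0 + 1 = 1 → 16/1
APPEND 14: p_1 = 14·16 + 1 = 225, q_1 = 14·1 + 0 = 14 → 225/14
APPEND 19: p_2 = 19·225 + 16 = 4291, q_2 = 19·14 + 1 = 267 → 4291/267
APPEND 32: p_3 = 32·4291 + 225 = 137537, q_3 = 32·267 + 14 = 8558 → 137537/8558
APPEND 36: p_4 = 36·137537 + 4291 = 4955623, q_4 = 36·8558 + 267 = 308355 → 4955623/308355
APPEND 45: p_5 = 45·4955623 + 137537 = 223140572, q_5 = 45·308355 + 8558 = 13884533 → 223140572/13884533
APPEND 11: p_6 = 11·223140572 + 4955623 = 2459501915, q_6 = 11·13884533 + 308355 = 153038218 → 2459501915/153038218
APPEND 5: p_7 = 5·2459501915 + 223140572 = 12520650147, q_7 = 5·153038218 + 13884533 = 779075623 → 12520650147/779075623
APPEND 20: p_8 = 20·12520650147 + 2459501915 = 252872504855, q_8 = 20·779075623 + 153038218 = 15734550678 → 252872504855/15734550678
APPEND 30: p_9 = 30·252872504855 + 12520650147 = 7598695795797, q_9 = 30·15734550678 + 779075623 = 472815595963 → 7598695795797/472815595963
APPEND 22: p_10 = 22·7598695795797 + 252872504855 = 167424180012389, q_10 = 22·472815595963 + 15734550678 = 10417677661864 → 167424180012389/10417677661864
APPEND 23: p_11 = 23·167424180012389 + 7598695795797 = 3858354836080744, q_11 = 23·10417677661864 + 472815595963 = 240079401818835 → 3858354836080744/240079401818835
APPEND 8: p_12 = 8·3858354836080744 + 167424180012389 = 31034262868658341, q_12 = 8·240079401818835 + 10417677661864 = 1931052892212544 → 31034262868658341/1931052892212544
APPEND 15: p_13 = 15·31034262868658341 + 3858354836080744 = 469372297865955859, q_13 = 15·1931052892212544 + 240079401818835 = 29205872785006995 → 469372297865955859/29205872785006995
APPEND 34: p_14 = 34·469372297865955859 + 31034262868658341 = 15989692390311157547, q_14 = 34·29205872785006995 + 1931052892212544 = 994930727582450374 → 15989692390311157547/994930727582450374
APPEND 50: p_15 = 50·15989692390311157547 + 469372297865955859 = 799953991813423833209, q_15 = 50·994930727582450374 + 29205872785006995 = 49775742251907525695 → 799953991813423833209/49775742251907525695
APPEND 18: p_16 = 18·799953991813423833209 + 15989692390311157547 = 14415161545031940155309, q_16 = 18·49775742251907525695 + 994930727582450374 = 896958291261917912884 → 14415161545031940155309/896958291261917912884

16/1
225/14
137537/8558
4955623/308355
2459501915/153038218
7598695795797/472815595963
167424180012389/10417677661864
799953991813423833209/49775742251907525695
14415161545031940155309/896958291261917912884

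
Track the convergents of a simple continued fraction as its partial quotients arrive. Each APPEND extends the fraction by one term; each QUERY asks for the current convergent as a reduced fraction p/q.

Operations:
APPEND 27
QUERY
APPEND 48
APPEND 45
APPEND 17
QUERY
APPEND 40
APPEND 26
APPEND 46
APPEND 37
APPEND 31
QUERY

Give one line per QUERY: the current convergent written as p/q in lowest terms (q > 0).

APPEND 27: p_0 = 27·1 + 0 = 27, q_0 = 27·0 + 1 = 1 → 27/1
APPEND 48: p_1 = 48·27 + 1 = 1297, q_1 = 48·1 + 0 = 48 → 1297/48
APPEND 45: p_2 = 45·1297 + 27 = 58392, q_2 = 45·48 + 1 = 2161 → 58392/2161
APPEND 17: p_3 = 17·58392 + 1297 = 993961, q_3 = 17·2161 + 48 = 36785 → 993961/36785
APPEND 40: p_4 = 40·993961 + 58392 = 39816832, q_4 = 40·36785 + 2161 = 1473561 → 39816832/1473561
APPEND 26: p_5 = 26·39816832 + 993961 = 1036231593, q_5 = 26·1473561 + 36785 = 38349371 → 1036231593/38349371
APPEND 46: p_6 = 46·1036231593 + 39816832 = 47706470110, q_6 = 46·38349371 + 1473561 = 1765544627 → 47706470110/1765544627
APPEND 37: p_7 = 37·47706470110 + 1036231593 = 1766175625663, q_7 = 37·1765544627 + 38349371 = 65363500570 → 1766175625663/65363500570
APPEND 31: p_8 = 31·1766175625663 + 47706470110 = 54799150865663, q_8 = 31·65363500570 + 1765544627 = 2028034062297 → 54799150865663/2028034062297

27/1
993961/36785
54799150865663/2028034062297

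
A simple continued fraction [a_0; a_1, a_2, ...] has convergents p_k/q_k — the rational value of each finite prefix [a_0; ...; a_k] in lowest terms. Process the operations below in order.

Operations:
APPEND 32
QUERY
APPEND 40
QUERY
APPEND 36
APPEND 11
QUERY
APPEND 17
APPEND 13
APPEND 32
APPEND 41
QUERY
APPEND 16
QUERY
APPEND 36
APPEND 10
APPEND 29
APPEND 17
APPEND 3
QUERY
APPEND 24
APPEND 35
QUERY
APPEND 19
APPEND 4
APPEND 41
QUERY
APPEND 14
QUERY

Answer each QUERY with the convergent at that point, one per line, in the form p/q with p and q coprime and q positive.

APPEND 32: p_0 = 32·1 + 0 = 32, q_0 = 32·0 + 1 = 1 → 32/1
APPEND 40: p_1 = 40·32 + 1 = 1281, q_1 = 40·1 + 0 = 40 → 1281/40
APPEND 36: p_2 = 36·1281 + 32 = 46148, q_2 = 36·40 + 1 = 1441 → 46148/1441
APPEND 11: p_3 = 11·46148 + 1281 = 508909, q_3 = 11·1441 + 40 = 15891 → 508909/15891
APPEND 17: p_4 = 17·508909 + 46148 = 8697601, q_4 = 17·15891 + 1441 = 271588 → 8697601/271588
APPEND 13: p_5 = 13·8697601 + 508909 = 113577722, q_5 = 13·271588 + 15891 = 3546535 → 113577722/3546535
APPEND 32: p_6 = 32·113577722 + 8697601 = 3643184705, q_6 = 32·3546535 + 271588 = 113760708 → 3643184705/113760708
APPEND 41: p_7 = 41·3643184705 + 113577722 = 149484150627, q_7 = 41·113760708 + 3546535 = 4667735563 → 149484150627/4667735563
APPEND 16: p_8 = 16·149484150627 + 3643184705 = 2395389594737, q_8 = 16·4667735563 + 113760708 = 74797529716 → 2395389594737/74797529716
APPEND 36: p_9 = 36·2395389594737 + 149484150627 = 86383509561159, q_9 = 36·74797529716 + 4667735563 = 2697378805339 → 86383509561159/2697378805339
APPEND 10: p_10 = 10·86383509561159 + 2395389594737 = 866230485206327, q_10 = 10·2697378805339 + 74797529716 = 27048585583106 → 866230485206327/27048585583106
APPEND 29: p_11 = 29·866230485206327 + 86383509561159 = 25207067580544642, q_11 = 29·27048585583106 + 2697378805339 = 787106360715413 → 25207067580544642/787106360715413
APPEND 17: p_12 = 17·25207067580544642 + 866230485206327 = 429386379354465241, q_12 = 17·787106360715413 + 27048585583106 = 13407856717745127 → 429386379354465241/13407856717745127
APPEND 3: p_13 = 3·429386379354465241 + 25207067580544642 = 1313366205643940365, q_13 = 3·13407856717745127 + 787106360715413 = 41010676513950794 → 1313366205643940365/41010676513950794
APPEND 24: p_14 = 24·1313366205643940365 + 429386379354465241 = 31950175314809034001, q_14 = 24·41010676513950794 + 13407856717745127 = 997664093052564183 → 31950175314809034001/997664093052564183
APPEND 35: p_15 = 35·31950175314809034001 + 1313366205643940365 = 1119569502223960130400, q_15 = 35·997664093052564183 + 41010676513950794 = 34959253933353697199 → 1119569502223960130400/34959253933353697199
APPEND 19: p_16 = 19·1119569502223960130400 + 31950175314809034001 = 21303770717570051511601, q_16 = 19·34959253933353697199 + 997664093052564183 = 665223488826772810964 → 21303770717570051511601/665223488826772810964
APPEND 4: p_17 = 4·21303770717570051511601 + 1119569502223960130400 = 86334652372504166176804, q_17 = 4·665223488826772810964 + 34959253933353697199 = 2695853209240444941055 → 86334652372504166176804/2695853209240444941055
APPEND 41: p_18 = 41·86334652372504166176804 + 21303770717570051511601 = 3561024517990240864760565, q_18 = 41·2695853209240444941055 + 665223488826772810964 = 111195205067685015394219 → 3561024517990240864760565/111195205067685015394219
APPEND 14: p_19 = 14·3561024517990240864760565 + 86334652372504166176804 = 49940677904235876272824714, q_19 = 14·111195205067685015394219 + 2695853209240444941055 = 1559428724156830660460121 → 49940677904235876272824714/1559428724156830660460121

32/1
1281/40
508909/15891
149484150627/4667735563
2395389594737/74797529716
1313366205643940365/41010676513950794
1119569502223960130400/34959253933353697199
3561024517990240864760565/111195205067685015394219
49940677904235876272824714/1559428724156830660460121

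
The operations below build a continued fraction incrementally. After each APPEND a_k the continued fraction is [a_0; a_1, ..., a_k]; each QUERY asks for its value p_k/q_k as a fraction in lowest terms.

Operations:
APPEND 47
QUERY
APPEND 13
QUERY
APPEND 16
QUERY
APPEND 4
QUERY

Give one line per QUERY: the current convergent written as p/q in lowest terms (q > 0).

47/1
612/13
9839/209
39968/849

APPEND 47: p_0 = 47·1 + 0 = 47, q_0 = 47·0 + 1 = 1 → 47/1
APPEND 13: p_1 = 13·47 + 1 = 612, q_1 = 13·1 + 0 = 13 → 612/13
APPEND 16: p_2 = 16·612 + 47 = 9839, q_2 = 16·13 + 1 = 209 → 9839/209
APPEND 4: p_3 = 4·9839 + 612 = 39968, q_3 = 4·209 + 13 = 849 → 39968/849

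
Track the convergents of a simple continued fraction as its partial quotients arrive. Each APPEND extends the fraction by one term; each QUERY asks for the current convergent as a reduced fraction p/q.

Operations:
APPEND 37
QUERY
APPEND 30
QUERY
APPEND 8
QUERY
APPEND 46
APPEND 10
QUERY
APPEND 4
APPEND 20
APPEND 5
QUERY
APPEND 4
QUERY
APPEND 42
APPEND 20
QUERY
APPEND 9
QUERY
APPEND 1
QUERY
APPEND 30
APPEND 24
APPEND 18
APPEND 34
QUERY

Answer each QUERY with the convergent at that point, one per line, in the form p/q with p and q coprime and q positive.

APPEND 37: p_0 = 37·1 + 0 = 37, q_0 = 37·0 + 1 = 1 → 37/1
APPEND 30: p_1 = 30·37 + 1 = 1111, q_1 = 30·1 + 0 = 30 → 1111/30
APPEND 8: p_2 = 8·1111 + 37 = 8925, q_2 = 8·30 + 1 = 241 → 8925/241
APPEND 46: p_3 = 46·8925 + 1111 = 411661, q_3 = 46·241 + 30 = 11116 → 411661/11116
APPEND 10: p_4 = 10·411661 + 8925 = 4125535, q_4 = 10·11116 + 241 = 111401 → 4125535/111401
APPEND 4: p_5 = 4·4125535 + 411661 = 16913801, q_5 = 4·111401 + 11116 = 456720 → 16913801/456720
APPEND 20: p_6 = 20·16913801 + 4125535 = 342401555, q_6 = 20·456720 + 111401 = 9245801 → 342401555/9245801
APPEND 5: p_7 = 5·342401555 + 16913801 = 1728921576, q_7 = 5·9245801 + 456720 = 46685725 → 1728921576/46685725
APPEND 4: p_8 = 4·1728921576 + 342401555 = 7258087859, q_8 = 4·46685725 + 9245801 = 195988701 → 7258087859/195988701
APPEND 42: p_9 = 42·7258087859 + 1728921576 = 306568611654, q_9 = 42·195988701 + 46685725 = 8278211167 → 306568611654/8278211167
APPEND 20: p_10 = 20·306568611654 + 7258087859 = 6138630320939, q_10 = 20·8278211167 + 195988701 = 165760212041 → 6138630320939/165760212041
APPEND 9: p_11 = 9·6138630320939 + 306568611654 = 55554241500105, q_11 = 9·165760212041 + 8278211167 = 1500120119536 → 55554241500105/1500120119536
APPEND 1: p_12 = 1·55554241500105 + 6138630320939 = 61692871821044, q_12 = 1·1500120119536 + 165760212041 = 1665880331577 → 61692871821044/1665880331577
APPEND 30: p_13 = 30·61692871821044 + 55554241500105 = 1906340396131425, q_13 = 30·1665880331577 + 1500120119536 = 51476530066846 → 1906340396131425/51476530066846
APPEND 24: p_14 = 24·1906340396131425 + 61692871821044 = 45813862378975244, q_14 = 24·51476530066846 + 1665880331577 = 1237102601935881 → 45813862378975244/1237102601935881
APPEND 18: p_15 = 18·45813862378975244 + 1906340396131425 = 826555863217685817, q_15 = 18·1237102601935881 + 51476530066846 = 22319323364912704 → 826555863217685817/22319323364912704
APPEND 34: p_16 = 34·826555863217685817 + 45813862378975244 = 28148713211780293022, q_16 = 34·22319323364912704 + 1237102601935881 = 760094097008967817 → 28148713211780293022/760094097008967817

37/1
1111/30
8925/241
4125535/111401
1728921576/46685725
7258087859/195988701
6138630320939/165760212041
55554241500105/1500120119536
61692871821044/1665880331577
28148713211780293022/760094097008967817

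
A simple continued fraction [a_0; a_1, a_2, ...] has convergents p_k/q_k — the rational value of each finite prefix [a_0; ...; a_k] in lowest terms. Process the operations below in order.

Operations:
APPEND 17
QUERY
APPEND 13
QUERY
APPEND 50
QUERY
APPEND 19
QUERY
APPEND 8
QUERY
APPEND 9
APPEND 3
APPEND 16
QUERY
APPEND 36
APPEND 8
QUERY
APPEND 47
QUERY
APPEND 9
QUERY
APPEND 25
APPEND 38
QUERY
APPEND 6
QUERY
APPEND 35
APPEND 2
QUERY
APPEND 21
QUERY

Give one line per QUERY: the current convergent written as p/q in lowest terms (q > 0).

17/1
222/13
11117/651
211445/12382
1702677/99707
788484194/46172817
228258406394/13366575649
10756578840793/629894105857
97037467973531/5682413528362
92691382038778115/5427911241494828
558584985510847758/32710157681283875
39844916735347747048/2333277017854144781
856386417317221137653/50149100805023470854

APPEND 17: p_0 = 17·1 + 0 = 17, q_0 = 17·0 + 1 = 1 → 17/1
APPEND 13: p_1 = 13·17 + 1 = 222, q_1 = 13·1 + 0 = 13 → 222/13
APPEND 50: p_2 = 50·222 + 17 = 11117, q_2 = 50·13 + 1 = 651 → 11117/651
APPEND 19: p_3 = 19·11117 + 222 = 211445, q_3 = 19·651 + 13 = 12382 → 211445/12382
APPEND 8: p_4 = 8·211445 + 11117 = 1702677, q_4 = 8·12382 + 651 = 99707 → 1702677/99707
APPEND 9: p_5 = 9·1702677 + 211445 = 15535538, q_5 = 9·99707 + 12382 = 909745 → 15535538/909745
APPEND 3: p_6 = 3·15535538 + 1702677 = 48309291, q_6 = 3·909745 + 99707 = 2828942 → 48309291/2828942
APPEND 16: p_7 = 16·48309291 + 15535538 = 788484194, q_7 = 16·2828942 + 909745 = 46172817 → 788484194/46172817
APPEND 36: p_8 = 36·788484194 + 48309291 = 28433740275, q_8 = 36·46172817 + 2828942 = 1665050354 → 28433740275/1665050354
APPEND 8: p_9 = 8·28433740275 + 788484194 = 228258406394, q_9 = 8·1665050354 + 46172817 = 13366575649 → 228258406394/13366575649
APPEND 47: p_10 = 47·228258406394 + 28433740275 = 10756578840793, q_10 = 47·13366575649 + 1665050354 = 629894105857 → 10756578840793/629894105857
APPEND 9: p_11 = 9·10756578840793 + 228258406394 = 97037467973531, q_11 = 9·629894105857 + 13366575649 = 5682413528362 → 97037467973531/5682413528362
APPEND 25: p_12 = 25·97037467973531 + 10756578840793 = 2436693278179068, q_12 = 25·5682413528362 + 629894105857 = 142690232314907 → 2436693278179068/142690232314907
APPEND 38: p_13 = 38·2436693278179068 + 97037467973531 = 92691382038778115, q_13 = 38·142690232314907 + 5682413528362 = 5427911241494828 → 92691382038778115/5427911241494828
APPEND 6: p_14 = 6·92691382038778115 + 2436693278179068 = 558584985510847758, q_14 = 6·5427911241494828 + 142690232314907 = 32710157681283875 → 558584985510847758/32710157681283875
APPEND 35: p_15 = 35·558584985510847758 + 92691382038778115 = 19643165874918449645, q_15 = 35·32710157681283875 + 5427911241494828 = 1150283430086430453 → 19643165874918449645/1150283430086430453
APPEND 2: p_16 = 2·19643165874918449645 + 558584985510847758 = 39844916735347747048, q_16 = 2·1150283430086430453 + 32710157681283875 = 2333277017854144781 → 39844916735347747048/2333277017854144781
APPEND 21: p_17 = 21·39844916735347747048 + 19643165874918449645 = 856386417317221137653, q_17 = 21·2333277017854144781 + 1150283430086430453 = 50149100805023470854 → 856386417317221137653/50149100805023470854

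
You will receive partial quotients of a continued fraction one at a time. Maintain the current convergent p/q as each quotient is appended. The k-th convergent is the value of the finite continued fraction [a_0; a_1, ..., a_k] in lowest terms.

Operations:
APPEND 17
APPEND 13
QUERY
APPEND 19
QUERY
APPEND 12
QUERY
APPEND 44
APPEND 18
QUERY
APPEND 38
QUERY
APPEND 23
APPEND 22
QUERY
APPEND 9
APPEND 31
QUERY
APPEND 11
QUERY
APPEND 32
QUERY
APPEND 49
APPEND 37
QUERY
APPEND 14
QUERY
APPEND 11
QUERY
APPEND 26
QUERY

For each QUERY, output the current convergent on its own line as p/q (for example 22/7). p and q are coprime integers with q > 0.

222/13
4235/248
51042/2989
40552536/2374741
1543246451/90371922
783318106449/45870808756
220430661653899/12908335249037
2431822676371839/142406605947158
78038756305552747/4569919725558093
141652281377298441101/8295103426582425548
1986958270163826631856/116355516445312251387
21998193253179391391517/1288205784325017190805
573939982852828002811298/33609705908895759212317

APPEND 17: p_0 = 17·1 + 0 = 17, q_0 = 17·0 + 1 = 1 → 17/1
APPEND 13: p_1 = 13·17 + 1 = 222, q_1 = 13·1 + 0 = 13 → 222/13
APPEND 19: p_2 = 19·222 + 17 = 4235, q_2 = 19·13 + 1 = 248 → 4235/248
APPEND 12: p_3 = 12·4235 + 222 = 51042, q_3 = 12·248 + 13 = 2989 → 51042/2989
APPEND 44: p_4 = 44·51042 + 4235 = 2250083, q_4 = 44·2989 + 248 = 131764 → 2250083/131764
APPEND 18: p_5 = 18·2250083 + 51042 = 40552536, q_5 = 18·131764 + 2989 = 2374741 → 40552536/2374741
APPEND 38: p_6 = 38·40552536 + 2250083 = 1543246451, q_6 = 38·2374741 + 131764 = 90371922 → 1543246451/90371922
APPEND 23: p_7 = 23·1543246451 + 40552536 = 35535220909, q_7 = 23·90371922 + 2374741 = 2080928947 → 35535220909/2080928947
APPEND 22: p_8 = 22·35535220909 + 1543246451 = 783318106449, q_8 = 22·2080928947 + 90371922 = 45870808756 → 783318106449/45870808756
APPEND 9: p_9 = 9·783318106449 + 35535220909 = 7085398178950, q_9 = 9·45870808756 + 2080928947 = 414918207751 → 7085398178950/414918207751
APPEND 31: p_10 = 31·7085398178950 + 783318106449 = 220430661653899, q_10 = 31·414918207751 + 45870808756 = 12908335249037 → 220430661653899/12908335249037
APPEND 11: p_11 = 11·220430661653899 + 7085398178950 = 2431822676371839, q_11 = 11·12908335249037 + 414918207751 = 142406605947158 → 2431822676371839/142406605947158
APPEND 32: p_12 = 32·2431822676371839 + 220430661653899 = 78038756305552747, q_12 = 32·142406605947158 + 12908335249037 = 4569919725558093 → 78038756305552747/4569919725558093
APPEND 49: p_13 = 49·78038756305552747 + 2431822676371839 = 3826330881648456442, q_13 = 49·4569919725558093 + 142406605947158 = 224068473158293715 → 3826330881648456442/224068473158293715
APPEND 37: p_14 = 37·3826330881648456442 + 78038756305552747 = 141652281377298441101, q_14 = 37·224068473158293715 + 4569919725558093 = 8295103426582425548 → 141652281377298441101/8295103426582425548
APPEND 14: p_15 = 14·141652281377298441101 + 3826330881648456442 = 1986958270163826631856, q_15 = 14·8295103426582425548 + 224068473158293715 = 116355516445312251387 → 1986958270163826631856/116355516445312251387
APPEND 11: p_16 = 11·1986958270163826631856 + 141652281377298441101 = 21998193253179391391517, q_16 = 11·116355516445312251387 + 8295103426582425548 = 1288205784325017190805 → 21998193253179391391517/1288205784325017190805
APPEND 26: p_17 = 26·21998193253179391391517 + 1986958270163826631856 = 573939982852828002811298, q_17 = 26·1288205784325017190805 + 116355516445312251387 = 33609705908895759212317 → 573939982852828002811298/33609705908895759212317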